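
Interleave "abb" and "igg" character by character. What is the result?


Interleaving "abb" and "igg":
  Position 0: 'a' from first, 'i' from second => "ai"
  Position 1: 'b' from first, 'g' from second => "bg"
  Position 2: 'b' from first, 'g' from second => "bg"
Result: aibgbg

aibgbg


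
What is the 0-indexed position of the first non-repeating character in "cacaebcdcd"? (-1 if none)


Input: cacaebcdcd
Character frequencies:
  'a': 2
  'b': 1
  'c': 4
  'd': 2
  'e': 1
Scanning left to right for freq == 1:
  Position 0 ('c'): freq=4, skip
  Position 1 ('a'): freq=2, skip
  Position 2 ('c'): freq=4, skip
  Position 3 ('a'): freq=2, skip
  Position 4 ('e'): unique! => answer = 4

4


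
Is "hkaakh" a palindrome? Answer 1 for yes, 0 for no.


Input: hkaakh
Reversed: hkaakh
  Compare pos 0 ('h') with pos 5 ('h'): match
  Compare pos 1 ('k') with pos 4 ('k'): match
  Compare pos 2 ('a') with pos 3 ('a'): match
Result: palindrome

1


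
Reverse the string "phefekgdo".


Input: phefekgdo
Reading characters right to left:
  Position 8: 'o'
  Position 7: 'd'
  Position 6: 'g'
  Position 5: 'k'
  Position 4: 'e'
  Position 3: 'f'
  Position 2: 'e'
  Position 1: 'h'
  Position 0: 'p'
Reversed: odgkefehp

odgkefehp


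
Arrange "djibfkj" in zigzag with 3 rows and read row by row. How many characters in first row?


Zigzag "djibfkj" into 3 rows:
Placing characters:
  'd' => row 0
  'j' => row 1
  'i' => row 2
  'b' => row 1
  'f' => row 0
  'k' => row 1
  'j' => row 2
Rows:
  Row 0: "df"
  Row 1: "jbk"
  Row 2: "ij"
First row length: 2

2


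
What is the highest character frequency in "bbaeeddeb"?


Input: bbaeeddeb
Character counts:
  'a': 1
  'b': 3
  'd': 2
  'e': 3
Maximum frequency: 3

3


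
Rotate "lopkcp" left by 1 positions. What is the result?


Input: "lopkcp", rotate left by 1
First 1 characters: "l"
Remaining characters: "opkcp"
Concatenate remaining + first: "opkcp" + "l" = "opkcpl"

opkcpl


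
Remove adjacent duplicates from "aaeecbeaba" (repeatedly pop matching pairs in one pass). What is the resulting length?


Input: aaeecbeaba
Stack-based adjacent duplicate removal:
  Read 'a': push. Stack: a
  Read 'a': matches stack top 'a' => pop. Stack: (empty)
  Read 'e': push. Stack: e
  Read 'e': matches stack top 'e' => pop. Stack: (empty)
  Read 'c': push. Stack: c
  Read 'b': push. Stack: cb
  Read 'e': push. Stack: cbe
  Read 'a': push. Stack: cbea
  Read 'b': push. Stack: cbeab
  Read 'a': push. Stack: cbeaba
Final stack: "cbeaba" (length 6)

6


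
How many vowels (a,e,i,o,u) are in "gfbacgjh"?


Input: gfbacgjh
Checking each character:
  'g' at position 0: consonant
  'f' at position 1: consonant
  'b' at position 2: consonant
  'a' at position 3: vowel (running total: 1)
  'c' at position 4: consonant
  'g' at position 5: consonant
  'j' at position 6: consonant
  'h' at position 7: consonant
Total vowels: 1

1


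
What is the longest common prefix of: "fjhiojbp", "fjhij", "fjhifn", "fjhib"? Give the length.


Words: fjhiojbp, fjhij, fjhifn, fjhib
  Position 0: all 'f' => match
  Position 1: all 'j' => match
  Position 2: all 'h' => match
  Position 3: all 'i' => match
  Position 4: ('o', 'j', 'f', 'b') => mismatch, stop
LCP = "fjhi" (length 4)

4


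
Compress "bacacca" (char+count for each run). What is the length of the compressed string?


Input: bacacca
Runs:
  'b' x 1 => "b1"
  'a' x 1 => "a1"
  'c' x 1 => "c1"
  'a' x 1 => "a1"
  'c' x 2 => "c2"
  'a' x 1 => "a1"
Compressed: "b1a1c1a1c2a1"
Compressed length: 12

12


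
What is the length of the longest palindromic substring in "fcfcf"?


Input: "fcfcf"
Checking substrings for palindromes:
  [0:5] "fcfcf" (len 5) => palindrome
  [0:3] "fcf" (len 3) => palindrome
  [1:4] "cfc" (len 3) => palindrome
  [2:5] "fcf" (len 3) => palindrome
Longest palindromic substring: "fcfcf" with length 5

5


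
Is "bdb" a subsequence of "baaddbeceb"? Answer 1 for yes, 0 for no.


Check if "bdb" is a subsequence of "baaddbeceb"
Greedy scan:
  Position 0 ('b'): matches sub[0] = 'b'
  Position 1 ('a'): no match needed
  Position 2 ('a'): no match needed
  Position 3 ('d'): matches sub[1] = 'd'
  Position 4 ('d'): no match needed
  Position 5 ('b'): matches sub[2] = 'b'
  Position 6 ('e'): no match needed
  Position 7 ('c'): no match needed
  Position 8 ('e'): no match needed
  Position 9 ('b'): no match needed
All 3 characters matched => is a subsequence

1


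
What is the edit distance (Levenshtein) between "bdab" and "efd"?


Computing edit distance: "bdab" -> "efd"
DP table:
           e    f    d
      0    1    2    3
  b   1    1    2    3
  d   2    2    2    2
  a   3    3    3    3
  b   4    4    4    4
Edit distance = dp[4][3] = 4

4


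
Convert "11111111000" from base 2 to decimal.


Input: "11111111000" in base 2
Positional expansion:
  Digit '1' (value 1) x 2^10 = 1024
  Digit '1' (value 1) x 2^9 = 512
  Digit '1' (value 1) x 2^8 = 256
  Digit '1' (value 1) x 2^7 = 128
  Digit '1' (value 1) x 2^6 = 64
  Digit '1' (value 1) x 2^5 = 32
  Digit '1' (value 1) x 2^4 = 16
  Digit '1' (value 1) x 2^3 = 8
  Digit '0' (value 0) x 2^2 = 0
  Digit '0' (value 0) x 2^1 = 0
  Digit '0' (value 0) x 2^0 = 0
Sum = 2040

2040


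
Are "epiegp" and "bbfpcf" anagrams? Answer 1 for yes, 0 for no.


Strings: "epiegp", "bbfpcf"
Sorted first:  eegipp
Sorted second: bbcffp
Differ at position 0: 'e' vs 'b' => not anagrams

0


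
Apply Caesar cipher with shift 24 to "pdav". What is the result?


Caesar cipher: shift "pdav" by 24
  'p' (pos 15) + 24 = pos 13 = 'n'
  'd' (pos 3) + 24 = pos 1 = 'b'
  'a' (pos 0) + 24 = pos 24 = 'y'
  'v' (pos 21) + 24 = pos 19 = 't'
Result: nbyt

nbyt


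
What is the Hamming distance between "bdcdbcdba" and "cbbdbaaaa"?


Comparing "bdcdbcdba" and "cbbdbaaaa" position by position:
  Position 0: 'b' vs 'c' => differ
  Position 1: 'd' vs 'b' => differ
  Position 2: 'c' vs 'b' => differ
  Position 3: 'd' vs 'd' => same
  Position 4: 'b' vs 'b' => same
  Position 5: 'c' vs 'a' => differ
  Position 6: 'd' vs 'a' => differ
  Position 7: 'b' vs 'a' => differ
  Position 8: 'a' vs 'a' => same
Total differences (Hamming distance): 6

6


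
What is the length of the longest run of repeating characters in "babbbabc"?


Input: "babbbabc"
Scanning for longest run:
  Position 1 ('a'): new char, reset run to 1
  Position 2 ('b'): new char, reset run to 1
  Position 3 ('b'): continues run of 'b', length=2
  Position 4 ('b'): continues run of 'b', length=3
  Position 5 ('a'): new char, reset run to 1
  Position 6 ('b'): new char, reset run to 1
  Position 7 ('c'): new char, reset run to 1
Longest run: 'b' with length 3

3


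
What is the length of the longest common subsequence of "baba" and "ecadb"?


LCS of "baba" and "ecadb"
DP table:
           e    c    a    d    b
      0    0    0    0    0    0
  b   0    0    0    0    0    1
  a   0    0    0    1    1    1
  b   0    0    0    1    1    2
  a   0    0    0    1    1    2
LCS length = dp[4][5] = 2

2


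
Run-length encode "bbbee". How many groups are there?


Input: bbbee
Scanning for consecutive runs:
  Group 1: 'b' x 3 (positions 0-2)
  Group 2: 'e' x 2 (positions 3-4)
Total groups: 2

2


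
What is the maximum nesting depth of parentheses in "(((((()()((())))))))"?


Input: "(((((()()((())))))))"
Tracking depth:
  Position 0 '(': depth becomes 1
  Position 1 '(': depth becomes 2
  Position 2 '(': depth becomes 3
  Position 3 '(': depth becomes 4
  Position 4 '(': depth becomes 5
  Position 5 '(': depth becomes 6
  Position 6 ')': depth becomes 5
  Position 7 '(': depth becomes 6
  Position 8 ')': depth becomes 5
  Position 9 '(': depth becomes 6
  Position 10 '(': depth becomes 7
  Position 11 '(': depth becomes 8
  Position 12 ')': depth becomes 7
  Position 13 ')': depth becomes 6
  Position 14 ')': depth becomes 5
  Position 15 ')': depth becomes 4
  Position 16 ')': depth becomes 3
  Position 17 ')': depth becomes 2
  Position 18 ')': depth becomes 1
  Position 19 ')': depth becomes 0
Maximum depth reached: 8

8


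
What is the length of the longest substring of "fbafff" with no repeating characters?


Input: "fbafff"
Sliding window (track last position of each char):
  Position 0 ('f'): window [0,0] length 1 -- new best
  Position 1 ('b'): window [0,1] length 2 -- new best
  Position 2 ('a'): window [0,2] length 3 -- new best
  Position 3 ('f'): repeat (last at 0), move window start to 1
  Position 3 ('f'): window [1,3] length 3
  Position 4 ('f'): repeat (last at 3), move window start to 4
  Position 4 ('f'): window [4,4] length 1
  Position 5 ('f'): repeat (last at 4), move window start to 5
  Position 5 ('f'): window [5,5] length 1
Longest substring with no repeats: "fba" with length 3

3


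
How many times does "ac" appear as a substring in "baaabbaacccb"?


Searching for "ac" in "baaabbaacccb"
Scanning each position:
  Position 0: "ba" => no
  Position 1: "aa" => no
  Position 2: "aa" => no
  Position 3: "ab" => no
  Position 4: "bb" => no
  Position 5: "ba" => no
  Position 6: "aa" => no
  Position 7: "ac" => MATCH
  Position 8: "cc" => no
  Position 9: "cc" => no
  Position 10: "cb" => no
Total occurrences: 1

1


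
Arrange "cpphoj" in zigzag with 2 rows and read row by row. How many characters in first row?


Zigzag "cpphoj" into 2 rows:
Placing characters:
  'c' => row 0
  'p' => row 1
  'p' => row 0
  'h' => row 1
  'o' => row 0
  'j' => row 1
Rows:
  Row 0: "cpo"
  Row 1: "phj"
First row length: 3

3


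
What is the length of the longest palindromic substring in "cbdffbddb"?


Input: "cbdffbddb"
Checking substrings for palindromes:
  [5:9] "bddb" (len 4) => palindrome
  [3:5] "ff" (len 2) => palindrome
  [6:8] "dd" (len 2) => palindrome
Longest palindromic substring: "bddb" with length 4

4


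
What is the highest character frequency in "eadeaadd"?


Input: eadeaadd
Character counts:
  'a': 3
  'd': 3
  'e': 2
Maximum frequency: 3

3


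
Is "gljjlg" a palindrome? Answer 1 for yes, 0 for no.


Input: gljjlg
Reversed: gljjlg
  Compare pos 0 ('g') with pos 5 ('g'): match
  Compare pos 1 ('l') with pos 4 ('l'): match
  Compare pos 2 ('j') with pos 3 ('j'): match
Result: palindrome

1


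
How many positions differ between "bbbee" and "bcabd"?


Comparing "bbbee" and "bcabd" position by position:
  Position 0: 'b' vs 'b' => same
  Position 1: 'b' vs 'c' => DIFFER
  Position 2: 'b' vs 'a' => DIFFER
  Position 3: 'e' vs 'b' => DIFFER
  Position 4: 'e' vs 'd' => DIFFER
Positions that differ: 4

4


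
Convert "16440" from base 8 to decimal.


Input: "16440" in base 8
Positional expansion:
  Digit '1' (value 1) x 8^4 = 4096
  Digit '6' (value 6) x 8^3 = 3072
  Digit '4' (value 4) x 8^2 = 256
  Digit '4' (value 4) x 8^1 = 32
  Digit '0' (value 0) x 8^0 = 0
Sum = 7456

7456


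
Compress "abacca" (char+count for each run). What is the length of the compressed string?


Input: abacca
Runs:
  'a' x 1 => "a1"
  'b' x 1 => "b1"
  'a' x 1 => "a1"
  'c' x 2 => "c2"
  'a' x 1 => "a1"
Compressed: "a1b1a1c2a1"
Compressed length: 10

10


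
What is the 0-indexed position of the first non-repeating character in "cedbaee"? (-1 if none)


Input: cedbaee
Character frequencies:
  'a': 1
  'b': 1
  'c': 1
  'd': 1
  'e': 3
Scanning left to right for freq == 1:
  Position 0 ('c'): unique! => answer = 0

0


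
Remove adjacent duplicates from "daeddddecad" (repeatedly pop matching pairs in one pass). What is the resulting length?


Input: daeddddecad
Stack-based adjacent duplicate removal:
  Read 'd': push. Stack: d
  Read 'a': push. Stack: da
  Read 'e': push. Stack: dae
  Read 'd': push. Stack: daed
  Read 'd': matches stack top 'd' => pop. Stack: dae
  Read 'd': push. Stack: daed
  Read 'd': matches stack top 'd' => pop. Stack: dae
  Read 'e': matches stack top 'e' => pop. Stack: da
  Read 'c': push. Stack: dac
  Read 'a': push. Stack: daca
  Read 'd': push. Stack: dacad
Final stack: "dacad" (length 5)

5


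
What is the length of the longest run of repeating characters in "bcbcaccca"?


Input: "bcbcaccca"
Scanning for longest run:
  Position 1 ('c'): new char, reset run to 1
  Position 2 ('b'): new char, reset run to 1
  Position 3 ('c'): new char, reset run to 1
  Position 4 ('a'): new char, reset run to 1
  Position 5 ('c'): new char, reset run to 1
  Position 6 ('c'): continues run of 'c', length=2
  Position 7 ('c'): continues run of 'c', length=3
  Position 8 ('a'): new char, reset run to 1
Longest run: 'c' with length 3

3


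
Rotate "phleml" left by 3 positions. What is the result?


Input: "phleml", rotate left by 3
First 3 characters: "phl"
Remaining characters: "eml"
Concatenate remaining + first: "eml" + "phl" = "emlphl"

emlphl


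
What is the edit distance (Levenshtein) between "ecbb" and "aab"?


Computing edit distance: "ecbb" -> "aab"
DP table:
           a    a    b
      0    1    2    3
  e   1    1    2    3
  c   2    2    2    3
  b   3    3    3    2
  b   4    4    4    3
Edit distance = dp[4][3] = 3

3


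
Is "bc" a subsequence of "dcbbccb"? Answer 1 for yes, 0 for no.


Check if "bc" is a subsequence of "dcbbccb"
Greedy scan:
  Position 0 ('d'): no match needed
  Position 1 ('c'): no match needed
  Position 2 ('b'): matches sub[0] = 'b'
  Position 3 ('b'): no match needed
  Position 4 ('c'): matches sub[1] = 'c'
  Position 5 ('c'): no match needed
  Position 6 ('b'): no match needed
All 2 characters matched => is a subsequence

1


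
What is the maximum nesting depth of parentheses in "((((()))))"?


Input: "((((()))))"
Tracking depth:
  Position 0 '(': depth becomes 1
  Position 1 '(': depth becomes 2
  Position 2 '(': depth becomes 3
  Position 3 '(': depth becomes 4
  Position 4 '(': depth becomes 5
  Position 5 ')': depth becomes 4
  Position 6 ')': depth becomes 3
  Position 7 ')': depth becomes 2
  Position 8 ')': depth becomes 1
  Position 9 ')': depth becomes 0
Maximum depth reached: 5

5


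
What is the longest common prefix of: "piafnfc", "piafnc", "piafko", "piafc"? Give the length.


Words: piafnfc, piafnc, piafko, piafc
  Position 0: all 'p' => match
  Position 1: all 'i' => match
  Position 2: all 'a' => match
  Position 3: all 'f' => match
  Position 4: ('n', 'n', 'k', 'c') => mismatch, stop
LCP = "piaf" (length 4)

4


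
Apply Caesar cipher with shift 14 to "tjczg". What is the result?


Caesar cipher: shift "tjczg" by 14
  't' (pos 19) + 14 = pos 7 = 'h'
  'j' (pos 9) + 14 = pos 23 = 'x'
  'c' (pos 2) + 14 = pos 16 = 'q'
  'z' (pos 25) + 14 = pos 13 = 'n'
  'g' (pos 6) + 14 = pos 20 = 'u'
Result: hxqnu

hxqnu


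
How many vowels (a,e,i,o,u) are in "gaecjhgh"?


Input: gaecjhgh
Checking each character:
  'g' at position 0: consonant
  'a' at position 1: vowel (running total: 1)
  'e' at position 2: vowel (running total: 2)
  'c' at position 3: consonant
  'j' at position 4: consonant
  'h' at position 5: consonant
  'g' at position 6: consonant
  'h' at position 7: consonant
Total vowels: 2

2


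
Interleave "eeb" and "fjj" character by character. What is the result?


Interleaving "eeb" and "fjj":
  Position 0: 'e' from first, 'f' from second => "ef"
  Position 1: 'e' from first, 'j' from second => "ej"
  Position 2: 'b' from first, 'j' from second => "bj"
Result: efejbj

efejbj


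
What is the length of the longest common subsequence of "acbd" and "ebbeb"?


LCS of "acbd" and "ebbeb"
DP table:
           e    b    b    e    b
      0    0    0    0    0    0
  a   0    0    0    0    0    0
  c   0    0    0    0    0    0
  b   0    0    1    1    1    1
  d   0    0    1    1    1    1
LCS length = dp[4][5] = 1

1


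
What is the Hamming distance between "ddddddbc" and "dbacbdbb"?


Comparing "ddddddbc" and "dbacbdbb" position by position:
  Position 0: 'd' vs 'd' => same
  Position 1: 'd' vs 'b' => differ
  Position 2: 'd' vs 'a' => differ
  Position 3: 'd' vs 'c' => differ
  Position 4: 'd' vs 'b' => differ
  Position 5: 'd' vs 'd' => same
  Position 6: 'b' vs 'b' => same
  Position 7: 'c' vs 'b' => differ
Total differences (Hamming distance): 5

5


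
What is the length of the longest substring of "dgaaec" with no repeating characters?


Input: "dgaaec"
Sliding window (track last position of each char):
  Position 0 ('d'): window [0,0] length 1 -- new best
  Position 1 ('g'): window [0,1] length 2 -- new best
  Position 2 ('a'): window [0,2] length 3 -- new best
  Position 3 ('a'): repeat (last at 2), move window start to 3
  Position 3 ('a'): window [3,3] length 1
  Position 4 ('e'): window [3,4] length 2
  Position 5 ('c'): window [3,5] length 3
Longest substring with no repeats: "dga" with length 3

3


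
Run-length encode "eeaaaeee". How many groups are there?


Input: eeaaaeee
Scanning for consecutive runs:
  Group 1: 'e' x 2 (positions 0-1)
  Group 2: 'a' x 3 (positions 2-4)
  Group 3: 'e' x 3 (positions 5-7)
Total groups: 3

3


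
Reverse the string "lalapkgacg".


Input: lalapkgacg
Reading characters right to left:
  Position 9: 'g'
  Position 8: 'c'
  Position 7: 'a'
  Position 6: 'g'
  Position 5: 'k'
  Position 4: 'p'
  Position 3: 'a'
  Position 2: 'l'
  Position 1: 'a'
  Position 0: 'l'
Reversed: gcagkpalal

gcagkpalal


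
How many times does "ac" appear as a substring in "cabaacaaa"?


Searching for "ac" in "cabaacaaa"
Scanning each position:
  Position 0: "ca" => no
  Position 1: "ab" => no
  Position 2: "ba" => no
  Position 3: "aa" => no
  Position 4: "ac" => MATCH
  Position 5: "ca" => no
  Position 6: "aa" => no
  Position 7: "aa" => no
Total occurrences: 1

1


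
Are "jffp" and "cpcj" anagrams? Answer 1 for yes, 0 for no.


Strings: "jffp", "cpcj"
Sorted first:  ffjp
Sorted second: ccjp
Differ at position 0: 'f' vs 'c' => not anagrams

0


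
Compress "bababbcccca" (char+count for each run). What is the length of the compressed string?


Input: bababbcccca
Runs:
  'b' x 1 => "b1"
  'a' x 1 => "a1"
  'b' x 1 => "b1"
  'a' x 1 => "a1"
  'b' x 2 => "b2"
  'c' x 4 => "c4"
  'a' x 1 => "a1"
Compressed: "b1a1b1a1b2c4a1"
Compressed length: 14

14


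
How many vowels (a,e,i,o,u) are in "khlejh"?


Input: khlejh
Checking each character:
  'k' at position 0: consonant
  'h' at position 1: consonant
  'l' at position 2: consonant
  'e' at position 3: vowel (running total: 1)
  'j' at position 4: consonant
  'h' at position 5: consonant
Total vowels: 1

1


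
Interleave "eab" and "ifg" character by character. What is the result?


Interleaving "eab" and "ifg":
  Position 0: 'e' from first, 'i' from second => "ei"
  Position 1: 'a' from first, 'f' from second => "af"
  Position 2: 'b' from first, 'g' from second => "bg"
Result: eiafbg

eiafbg


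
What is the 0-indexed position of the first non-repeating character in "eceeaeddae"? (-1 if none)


Input: eceeaeddae
Character frequencies:
  'a': 2
  'c': 1
  'd': 2
  'e': 5
Scanning left to right for freq == 1:
  Position 0 ('e'): freq=5, skip
  Position 1 ('c'): unique! => answer = 1

1


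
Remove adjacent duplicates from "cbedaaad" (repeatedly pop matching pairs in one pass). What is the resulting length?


Input: cbedaaad
Stack-based adjacent duplicate removal:
  Read 'c': push. Stack: c
  Read 'b': push. Stack: cb
  Read 'e': push. Stack: cbe
  Read 'd': push. Stack: cbed
  Read 'a': push. Stack: cbeda
  Read 'a': matches stack top 'a' => pop. Stack: cbed
  Read 'a': push. Stack: cbeda
  Read 'd': push. Stack: cbedad
Final stack: "cbedad" (length 6)

6


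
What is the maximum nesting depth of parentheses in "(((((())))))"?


Input: "(((((())))))"
Tracking depth:
  Position 0 '(': depth becomes 1
  Position 1 '(': depth becomes 2
  Position 2 '(': depth becomes 3
  Position 3 '(': depth becomes 4
  Position 4 '(': depth becomes 5
  Position 5 '(': depth becomes 6
  Position 6 ')': depth becomes 5
  Position 7 ')': depth becomes 4
  Position 8 ')': depth becomes 3
  Position 9 ')': depth becomes 2
  Position 10 ')': depth becomes 1
  Position 11 ')': depth becomes 0
Maximum depth reached: 6

6


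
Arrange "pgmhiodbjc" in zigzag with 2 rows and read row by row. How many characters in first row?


Zigzag "pgmhiodbjc" into 2 rows:
Placing characters:
  'p' => row 0
  'g' => row 1
  'm' => row 0
  'h' => row 1
  'i' => row 0
  'o' => row 1
  'd' => row 0
  'b' => row 1
  'j' => row 0
  'c' => row 1
Rows:
  Row 0: "pmidj"
  Row 1: "ghobc"
First row length: 5

5


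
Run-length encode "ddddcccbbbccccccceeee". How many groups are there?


Input: ddddcccbbbccccccceeee
Scanning for consecutive runs:
  Group 1: 'd' x 4 (positions 0-3)
  Group 2: 'c' x 3 (positions 4-6)
  Group 3: 'b' x 3 (positions 7-9)
  Group 4: 'c' x 7 (positions 10-16)
  Group 5: 'e' x 4 (positions 17-20)
Total groups: 5

5


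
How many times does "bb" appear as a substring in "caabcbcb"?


Searching for "bb" in "caabcbcb"
Scanning each position:
  Position 0: "ca" => no
  Position 1: "aa" => no
  Position 2: "ab" => no
  Position 3: "bc" => no
  Position 4: "cb" => no
  Position 5: "bc" => no
  Position 6: "cb" => no
Total occurrences: 0

0


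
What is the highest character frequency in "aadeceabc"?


Input: aadeceabc
Character counts:
  'a': 3
  'b': 1
  'c': 2
  'd': 1
  'e': 2
Maximum frequency: 3

3


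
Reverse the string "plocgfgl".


Input: plocgfgl
Reading characters right to left:
  Position 7: 'l'
  Position 6: 'g'
  Position 5: 'f'
  Position 4: 'g'
  Position 3: 'c'
  Position 2: 'o'
  Position 1: 'l'
  Position 0: 'p'
Reversed: lgfgcolp

lgfgcolp


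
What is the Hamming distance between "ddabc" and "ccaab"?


Comparing "ddabc" and "ccaab" position by position:
  Position 0: 'd' vs 'c' => differ
  Position 1: 'd' vs 'c' => differ
  Position 2: 'a' vs 'a' => same
  Position 3: 'b' vs 'a' => differ
  Position 4: 'c' vs 'b' => differ
Total differences (Hamming distance): 4

4


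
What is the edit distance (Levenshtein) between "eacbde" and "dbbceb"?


Computing edit distance: "eacbde" -> "dbbceb"
DP table:
           d    b    b    c    e    b
      0    1    2    3    4    5    6
  e   1    1    2    3    4    4    5
  a   2    2    2    3    4    5    5
  c   3    3    3    3    3    4    5
  b   4    4    3    3    4    4    4
  d   5    4    4    4    4    5    5
  e   6    5    5    5    5    4    5
Edit distance = dp[6][6] = 5

5


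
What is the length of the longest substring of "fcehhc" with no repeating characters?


Input: "fcehhc"
Sliding window (track last position of each char):
  Position 0 ('f'): window [0,0] length 1 -- new best
  Position 1 ('c'): window [0,1] length 2 -- new best
  Position 2 ('e'): window [0,2] length 3 -- new best
  Position 3 ('h'): window [0,3] length 4 -- new best
  Position 4 ('h'): repeat (last at 3), move window start to 4
  Position 4 ('h'): window [4,4] length 1
  Position 5 ('c'): window [4,5] length 2
Longest substring with no repeats: "fceh" with length 4

4


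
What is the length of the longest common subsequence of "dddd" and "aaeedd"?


LCS of "dddd" and "aaeedd"
DP table:
           a    a    e    e    d    d
      0    0    0    0    0    0    0
  d   0    0    0    0    0    1    1
  d   0    0    0    0    0    1    2
  d   0    0    0    0    0    1    2
  d   0    0    0    0    0    1    2
LCS length = dp[4][6] = 2

2


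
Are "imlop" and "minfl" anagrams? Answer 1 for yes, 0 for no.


Strings: "imlop", "minfl"
Sorted first:  ilmop
Sorted second: filmn
Differ at position 0: 'i' vs 'f' => not anagrams

0


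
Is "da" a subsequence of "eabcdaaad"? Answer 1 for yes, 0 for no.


Check if "da" is a subsequence of "eabcdaaad"
Greedy scan:
  Position 0 ('e'): no match needed
  Position 1 ('a'): no match needed
  Position 2 ('b'): no match needed
  Position 3 ('c'): no match needed
  Position 4 ('d'): matches sub[0] = 'd'
  Position 5 ('a'): matches sub[1] = 'a'
  Position 6 ('a'): no match needed
  Position 7 ('a'): no match needed
  Position 8 ('d'): no match needed
All 2 characters matched => is a subsequence

1


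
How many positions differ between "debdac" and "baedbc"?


Comparing "debdac" and "baedbc" position by position:
  Position 0: 'd' vs 'b' => DIFFER
  Position 1: 'e' vs 'a' => DIFFER
  Position 2: 'b' vs 'e' => DIFFER
  Position 3: 'd' vs 'd' => same
  Position 4: 'a' vs 'b' => DIFFER
  Position 5: 'c' vs 'c' => same
Positions that differ: 4

4


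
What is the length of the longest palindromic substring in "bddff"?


Input: "bddff"
Checking substrings for palindromes:
  [1:3] "dd" (len 2) => palindrome
  [3:5] "ff" (len 2) => palindrome
Longest palindromic substring: "dd" with length 2

2


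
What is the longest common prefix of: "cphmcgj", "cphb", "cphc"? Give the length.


Words: cphmcgj, cphb, cphc
  Position 0: all 'c' => match
  Position 1: all 'p' => match
  Position 2: all 'h' => match
  Position 3: ('m', 'b', 'c') => mismatch, stop
LCP = "cph" (length 3)

3


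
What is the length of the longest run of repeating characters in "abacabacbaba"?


Input: "abacabacbaba"
Scanning for longest run:
  Position 1 ('b'): new char, reset run to 1
  Position 2 ('a'): new char, reset run to 1
  Position 3 ('c'): new char, reset run to 1
  Position 4 ('a'): new char, reset run to 1
  Position 5 ('b'): new char, reset run to 1
  Position 6 ('a'): new char, reset run to 1
  Position 7 ('c'): new char, reset run to 1
  Position 8 ('b'): new char, reset run to 1
  Position 9 ('a'): new char, reset run to 1
  Position 10 ('b'): new char, reset run to 1
  Position 11 ('a'): new char, reset run to 1
Longest run: 'a' with length 1

1


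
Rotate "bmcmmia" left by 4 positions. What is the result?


Input: "bmcmmia", rotate left by 4
First 4 characters: "bmcm"
Remaining characters: "mia"
Concatenate remaining + first: "mia" + "bmcm" = "miabmcm"

miabmcm


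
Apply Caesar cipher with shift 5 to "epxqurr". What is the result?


Caesar cipher: shift "epxqurr" by 5
  'e' (pos 4) + 5 = pos 9 = 'j'
  'p' (pos 15) + 5 = pos 20 = 'u'
  'x' (pos 23) + 5 = pos 2 = 'c'
  'q' (pos 16) + 5 = pos 21 = 'v'
  'u' (pos 20) + 5 = pos 25 = 'z'
  'r' (pos 17) + 5 = pos 22 = 'w'
  'r' (pos 17) + 5 = pos 22 = 'w'
Result: jucvzww

jucvzww


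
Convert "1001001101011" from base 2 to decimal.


Input: "1001001101011" in base 2
Positional expansion:
  Digit '1' (value 1) x 2^12 = 4096
  Digit '0' (value 0) x 2^11 = 0
  Digit '0' (value 0) x 2^10 = 0
  Digit '1' (value 1) x 2^9 = 512
  Digit '0' (value 0) x 2^8 = 0
  Digit '0' (value 0) x 2^7 = 0
  Digit '1' (value 1) x 2^6 = 64
  Digit '1' (value 1) x 2^5 = 32
  Digit '0' (value 0) x 2^4 = 0
  Digit '1' (value 1) x 2^3 = 8
  Digit '0' (value 0) x 2^2 = 0
  Digit '1' (value 1) x 2^1 = 2
  Digit '1' (value 1) x 2^0 = 1
Sum = 4715

4715


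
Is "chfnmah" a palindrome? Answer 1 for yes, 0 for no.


Input: chfnmah
Reversed: hamnfhc
  Compare pos 0 ('c') with pos 6 ('h'): MISMATCH
  Compare pos 1 ('h') with pos 5 ('a'): MISMATCH
  Compare pos 2 ('f') with pos 4 ('m'): MISMATCH
Result: not a palindrome

0


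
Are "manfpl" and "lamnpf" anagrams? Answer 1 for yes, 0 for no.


Strings: "manfpl", "lamnpf"
Sorted first:  aflmnp
Sorted second: aflmnp
Sorted forms match => anagrams

1


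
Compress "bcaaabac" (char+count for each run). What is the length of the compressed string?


Input: bcaaabac
Runs:
  'b' x 1 => "b1"
  'c' x 1 => "c1"
  'a' x 3 => "a3"
  'b' x 1 => "b1"
  'a' x 1 => "a1"
  'c' x 1 => "c1"
Compressed: "b1c1a3b1a1c1"
Compressed length: 12

12


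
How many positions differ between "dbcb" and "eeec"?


Comparing "dbcb" and "eeec" position by position:
  Position 0: 'd' vs 'e' => DIFFER
  Position 1: 'b' vs 'e' => DIFFER
  Position 2: 'c' vs 'e' => DIFFER
  Position 3: 'b' vs 'c' => DIFFER
Positions that differ: 4

4


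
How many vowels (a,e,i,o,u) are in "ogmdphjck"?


Input: ogmdphjck
Checking each character:
  'o' at position 0: vowel (running total: 1)
  'g' at position 1: consonant
  'm' at position 2: consonant
  'd' at position 3: consonant
  'p' at position 4: consonant
  'h' at position 5: consonant
  'j' at position 6: consonant
  'c' at position 7: consonant
  'k' at position 8: consonant
Total vowels: 1

1


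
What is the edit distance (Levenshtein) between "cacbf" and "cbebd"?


Computing edit distance: "cacbf" -> "cbebd"
DP table:
           c    b    e    b    d
      0    1    2    3    4    5
  c   1    0    1    2    3    4
  a   2    1    1    2    3    4
  c   3    2    2    2    3    4
  b   4    3    2    3    2    3
  f   5    4    3    3    3    3
Edit distance = dp[5][5] = 3

3


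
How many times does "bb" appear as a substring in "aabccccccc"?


Searching for "bb" in "aabccccccc"
Scanning each position:
  Position 0: "aa" => no
  Position 1: "ab" => no
  Position 2: "bc" => no
  Position 3: "cc" => no
  Position 4: "cc" => no
  Position 5: "cc" => no
  Position 6: "cc" => no
  Position 7: "cc" => no
  Position 8: "cc" => no
Total occurrences: 0

0


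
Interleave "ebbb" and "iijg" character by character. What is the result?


Interleaving "ebbb" and "iijg":
  Position 0: 'e' from first, 'i' from second => "ei"
  Position 1: 'b' from first, 'i' from second => "bi"
  Position 2: 'b' from first, 'j' from second => "bj"
  Position 3: 'b' from first, 'g' from second => "bg"
Result: eibibjbg

eibibjbg


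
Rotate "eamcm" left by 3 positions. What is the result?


Input: "eamcm", rotate left by 3
First 3 characters: "eam"
Remaining characters: "cm"
Concatenate remaining + first: "cm" + "eam" = "cmeam"

cmeam


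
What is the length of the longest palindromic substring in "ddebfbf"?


Input: "ddebfbf"
Checking substrings for palindromes:
  [3:6] "bfb" (len 3) => palindrome
  [4:7] "fbf" (len 3) => palindrome
  [0:2] "dd" (len 2) => palindrome
Longest palindromic substring: "bfb" with length 3

3


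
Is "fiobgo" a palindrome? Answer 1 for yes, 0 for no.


Input: fiobgo
Reversed: ogboif
  Compare pos 0 ('f') with pos 5 ('o'): MISMATCH
  Compare pos 1 ('i') with pos 4 ('g'): MISMATCH
  Compare pos 2 ('o') with pos 3 ('b'): MISMATCH
Result: not a palindrome

0


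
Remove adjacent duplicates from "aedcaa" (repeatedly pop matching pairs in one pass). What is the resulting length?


Input: aedcaa
Stack-based adjacent duplicate removal:
  Read 'a': push. Stack: a
  Read 'e': push. Stack: ae
  Read 'd': push. Stack: aed
  Read 'c': push. Stack: aedc
  Read 'a': push. Stack: aedca
  Read 'a': matches stack top 'a' => pop. Stack: aedc
Final stack: "aedc" (length 4)

4


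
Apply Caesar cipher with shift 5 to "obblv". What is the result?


Caesar cipher: shift "obblv" by 5
  'o' (pos 14) + 5 = pos 19 = 't'
  'b' (pos 1) + 5 = pos 6 = 'g'
  'b' (pos 1) + 5 = pos 6 = 'g'
  'l' (pos 11) + 5 = pos 16 = 'q'
  'v' (pos 21) + 5 = pos 0 = 'a'
Result: tggqa

tggqa


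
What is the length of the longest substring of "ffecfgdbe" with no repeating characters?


Input: "ffecfgdbe"
Sliding window (track last position of each char):
  Position 0 ('f'): window [0,0] length 1 -- new best
  Position 1 ('f'): repeat (last at 0), move window start to 1
  Position 1 ('f'): window [1,1] length 1
  Position 2 ('e'): window [1,2] length 2 -- new best
  Position 3 ('c'): window [1,3] length 3 -- new best
  Position 4 ('f'): repeat (last at 1), move window start to 2
  Position 4 ('f'): window [2,4] length 3
  Position 5 ('g'): window [2,5] length 4 -- new best
  Position 6 ('d'): window [2,6] length 5 -- new best
  Position 7 ('b'): window [2,7] length 6 -- new best
  Position 8 ('e'): repeat (last at 2), move window start to 3
  Position 8 ('e'): window [3,8] length 6
Longest substring with no repeats: "ecfgdb" with length 6

6


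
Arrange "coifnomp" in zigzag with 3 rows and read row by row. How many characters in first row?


Zigzag "coifnomp" into 3 rows:
Placing characters:
  'c' => row 0
  'o' => row 1
  'i' => row 2
  'f' => row 1
  'n' => row 0
  'o' => row 1
  'm' => row 2
  'p' => row 1
Rows:
  Row 0: "cn"
  Row 1: "ofop"
  Row 2: "im"
First row length: 2

2


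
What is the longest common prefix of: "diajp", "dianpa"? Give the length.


Words: diajp, dianpa
  Position 0: all 'd' => match
  Position 1: all 'i' => match
  Position 2: all 'a' => match
  Position 3: ('j', 'n') => mismatch, stop
LCP = "dia" (length 3)

3


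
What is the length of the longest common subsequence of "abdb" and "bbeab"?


LCS of "abdb" and "bbeab"
DP table:
           b    b    e    a    b
      0    0    0    0    0    0
  a   0    0    0    0    1    1
  b   0    1    1    1    1    2
  d   0    1    1    1    1    2
  b   0    1    2    2    2    2
LCS length = dp[4][5] = 2

2


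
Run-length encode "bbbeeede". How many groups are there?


Input: bbbeeede
Scanning for consecutive runs:
  Group 1: 'b' x 3 (positions 0-2)
  Group 2: 'e' x 3 (positions 3-5)
  Group 3: 'd' x 1 (positions 6-6)
  Group 4: 'e' x 1 (positions 7-7)
Total groups: 4

4


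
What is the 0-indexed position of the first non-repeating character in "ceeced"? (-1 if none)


Input: ceeced
Character frequencies:
  'c': 2
  'd': 1
  'e': 3
Scanning left to right for freq == 1:
  Position 0 ('c'): freq=2, skip
  Position 1 ('e'): freq=3, skip
  Position 2 ('e'): freq=3, skip
  Position 3 ('c'): freq=2, skip
  Position 4 ('e'): freq=3, skip
  Position 5 ('d'): unique! => answer = 5

5


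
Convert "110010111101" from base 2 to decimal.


Input: "110010111101" in base 2
Positional expansion:
  Digit '1' (value 1) x 2^11 = 2048
  Digit '1' (value 1) x 2^10 = 1024
  Digit '0' (value 0) x 2^9 = 0
  Digit '0' (value 0) x 2^8 = 0
  Digit '1' (value 1) x 2^7 = 128
  Digit '0' (value 0) x 2^6 = 0
  Digit '1' (value 1) x 2^5 = 32
  Digit '1' (value 1) x 2^4 = 16
  Digit '1' (value 1) x 2^3 = 8
  Digit '1' (value 1) x 2^2 = 4
  Digit '0' (value 0) x 2^1 = 0
  Digit '1' (value 1) x 2^0 = 1
Sum = 3261

3261


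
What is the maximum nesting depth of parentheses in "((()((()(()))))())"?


Input: "((()((()(()))))())"
Tracking depth:
  Position 0 '(': depth becomes 1
  Position 1 '(': depth becomes 2
  Position 2 '(': depth becomes 3
  Position 3 ')': depth becomes 2
  Position 4 '(': depth becomes 3
  Position 5 '(': depth becomes 4
  Position 6 '(': depth becomes 5
  Position 7 ')': depth becomes 4
  Position 8 '(': depth becomes 5
  Position 9 '(': depth becomes 6
  Position 10 ')': depth becomes 5
  Position 11 ')': depth becomes 4
  Position 12 ')': depth becomes 3
  Position 13 ')': depth becomes 2
  Position 14 ')': depth becomes 1
  Position 15 '(': depth becomes 2
  Position 16 ')': depth becomes 1
  Position 17 ')': depth becomes 0
Maximum depth reached: 6

6


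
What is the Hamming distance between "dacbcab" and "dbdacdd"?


Comparing "dacbcab" and "dbdacdd" position by position:
  Position 0: 'd' vs 'd' => same
  Position 1: 'a' vs 'b' => differ
  Position 2: 'c' vs 'd' => differ
  Position 3: 'b' vs 'a' => differ
  Position 4: 'c' vs 'c' => same
  Position 5: 'a' vs 'd' => differ
  Position 6: 'b' vs 'd' => differ
Total differences (Hamming distance): 5

5


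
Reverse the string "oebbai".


Input: oebbai
Reading characters right to left:
  Position 5: 'i'
  Position 4: 'a'
  Position 3: 'b'
  Position 2: 'b'
  Position 1: 'e'
  Position 0: 'o'
Reversed: iabbeo

iabbeo


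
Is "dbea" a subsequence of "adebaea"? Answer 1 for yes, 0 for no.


Check if "dbea" is a subsequence of "adebaea"
Greedy scan:
  Position 0 ('a'): no match needed
  Position 1 ('d'): matches sub[0] = 'd'
  Position 2 ('e'): no match needed
  Position 3 ('b'): matches sub[1] = 'b'
  Position 4 ('a'): no match needed
  Position 5 ('e'): matches sub[2] = 'e'
  Position 6 ('a'): matches sub[3] = 'a'
All 4 characters matched => is a subsequence

1


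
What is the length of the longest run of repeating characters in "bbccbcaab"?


Input: "bbccbcaab"
Scanning for longest run:
  Position 1 ('b'): continues run of 'b', length=2
  Position 2 ('c'): new char, reset run to 1
  Position 3 ('c'): continues run of 'c', length=2
  Position 4 ('b'): new char, reset run to 1
  Position 5 ('c'): new char, reset run to 1
  Position 6 ('a'): new char, reset run to 1
  Position 7 ('a'): continues run of 'a', length=2
  Position 8 ('b'): new char, reset run to 1
Longest run: 'b' with length 2

2


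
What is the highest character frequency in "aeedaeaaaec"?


Input: aeedaeaaaec
Character counts:
  'a': 5
  'c': 1
  'd': 1
  'e': 4
Maximum frequency: 5

5


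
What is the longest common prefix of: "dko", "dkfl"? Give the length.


Words: dko, dkfl
  Position 0: all 'd' => match
  Position 1: all 'k' => match
  Position 2: ('o', 'f') => mismatch, stop
LCP = "dk" (length 2)

2


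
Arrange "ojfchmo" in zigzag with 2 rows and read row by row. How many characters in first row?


Zigzag "ojfchmo" into 2 rows:
Placing characters:
  'o' => row 0
  'j' => row 1
  'f' => row 0
  'c' => row 1
  'h' => row 0
  'm' => row 1
  'o' => row 0
Rows:
  Row 0: "ofho"
  Row 1: "jcm"
First row length: 4

4


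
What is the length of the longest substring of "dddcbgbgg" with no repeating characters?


Input: "dddcbgbgg"
Sliding window (track last position of each char):
  Position 0 ('d'): window [0,0] length 1 -- new best
  Position 1 ('d'): repeat (last at 0), move window start to 1
  Position 1 ('d'): window [1,1] length 1
  Position 2 ('d'): repeat (last at 1), move window start to 2
  Position 2 ('d'): window [2,2] length 1
  Position 3 ('c'): window [2,3] length 2 -- new best
  Position 4 ('b'): window [2,4] length 3 -- new best
  Position 5 ('g'): window [2,5] length 4 -- new best
  Position 6 ('b'): repeat (last at 4), move window start to 5
  Position 6 ('b'): window [5,6] length 2
  Position 7 ('g'): repeat (last at 5), move window start to 6
  Position 7 ('g'): window [6,7] length 2
  Position 8 ('g'): repeat (last at 7), move window start to 8
  Position 8 ('g'): window [8,8] length 1
Longest substring with no repeats: "dcbg" with length 4

4


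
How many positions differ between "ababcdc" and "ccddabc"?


Comparing "ababcdc" and "ccddabc" position by position:
  Position 0: 'a' vs 'c' => DIFFER
  Position 1: 'b' vs 'c' => DIFFER
  Position 2: 'a' vs 'd' => DIFFER
  Position 3: 'b' vs 'd' => DIFFER
  Position 4: 'c' vs 'a' => DIFFER
  Position 5: 'd' vs 'b' => DIFFER
  Position 6: 'c' vs 'c' => same
Positions that differ: 6

6


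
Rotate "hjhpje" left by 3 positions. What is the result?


Input: "hjhpje", rotate left by 3
First 3 characters: "hjh"
Remaining characters: "pje"
Concatenate remaining + first: "pje" + "hjh" = "pjehjh"

pjehjh


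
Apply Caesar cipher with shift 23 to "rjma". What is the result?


Caesar cipher: shift "rjma" by 23
  'r' (pos 17) + 23 = pos 14 = 'o'
  'j' (pos 9) + 23 = pos 6 = 'g'
  'm' (pos 12) + 23 = pos 9 = 'j'
  'a' (pos 0) + 23 = pos 23 = 'x'
Result: ogjx

ogjx


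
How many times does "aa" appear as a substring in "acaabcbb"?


Searching for "aa" in "acaabcbb"
Scanning each position:
  Position 0: "ac" => no
  Position 1: "ca" => no
  Position 2: "aa" => MATCH
  Position 3: "ab" => no
  Position 4: "bc" => no
  Position 5: "cb" => no
  Position 6: "bb" => no
Total occurrences: 1

1


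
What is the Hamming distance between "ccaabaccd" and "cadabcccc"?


Comparing "ccaabaccd" and "cadabcccc" position by position:
  Position 0: 'c' vs 'c' => same
  Position 1: 'c' vs 'a' => differ
  Position 2: 'a' vs 'd' => differ
  Position 3: 'a' vs 'a' => same
  Position 4: 'b' vs 'b' => same
  Position 5: 'a' vs 'c' => differ
  Position 6: 'c' vs 'c' => same
  Position 7: 'c' vs 'c' => same
  Position 8: 'd' vs 'c' => differ
Total differences (Hamming distance): 4

4


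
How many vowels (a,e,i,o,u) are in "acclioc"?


Input: acclioc
Checking each character:
  'a' at position 0: vowel (running total: 1)
  'c' at position 1: consonant
  'c' at position 2: consonant
  'l' at position 3: consonant
  'i' at position 4: vowel (running total: 2)
  'o' at position 5: vowel (running total: 3)
  'c' at position 6: consonant
Total vowels: 3

3
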